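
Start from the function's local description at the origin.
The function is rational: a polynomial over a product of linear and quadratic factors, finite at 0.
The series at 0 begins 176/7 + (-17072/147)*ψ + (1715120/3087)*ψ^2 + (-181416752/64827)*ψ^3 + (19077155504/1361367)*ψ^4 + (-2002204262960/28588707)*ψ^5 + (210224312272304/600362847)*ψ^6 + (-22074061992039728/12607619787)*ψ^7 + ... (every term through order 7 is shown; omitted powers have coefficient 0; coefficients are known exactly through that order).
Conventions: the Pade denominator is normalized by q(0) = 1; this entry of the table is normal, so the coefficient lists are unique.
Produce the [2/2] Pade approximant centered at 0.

Taylor coefficients needed (read off): a_0 = 176/7, a_1 = -17072/147, a_2 = 1715120/3087, a_3 = -181416752/64827, a_4 = 19077155504/1361367.
Write the denominator as Q(ψ) = 1 + q1*ψ + q2*ψ^2. Requiring Q*f - P = O(ψ^5) with deg P <= 2 kills the coefficients of ψ^3..ψ^4 in Q*f:
  ψ^3: a_3 + q1*a_2 + q2*a_1 = 0, i.e. -181416752/64827 + (1715120/3087)*q1 + (-17072/147)*q2 = 0.
  ψ^4: a_4 + q1*a_3 + q2*a_2 = 0, i.e. 19077155504/1361367 + (-181416752/64827)*q1 + (1715120/3087)*q2 = 0.
Solving this linear system: q1 = 132991/29883, q2 = -83848/29883.
The numerator is Q*f truncated at degree 2: P0 = a_0 = 176/7; P1 = a_1 + q1*a_0 = -42240/9961; P2 = a_2 + q1*a_1 + q2*a_0 = -316800/9961.

The Pade approximant has numerator coefficients [176/7, -42240/9961, -316800/9961]; denominator coefficients [1, 132991/29883, -83848/29883].


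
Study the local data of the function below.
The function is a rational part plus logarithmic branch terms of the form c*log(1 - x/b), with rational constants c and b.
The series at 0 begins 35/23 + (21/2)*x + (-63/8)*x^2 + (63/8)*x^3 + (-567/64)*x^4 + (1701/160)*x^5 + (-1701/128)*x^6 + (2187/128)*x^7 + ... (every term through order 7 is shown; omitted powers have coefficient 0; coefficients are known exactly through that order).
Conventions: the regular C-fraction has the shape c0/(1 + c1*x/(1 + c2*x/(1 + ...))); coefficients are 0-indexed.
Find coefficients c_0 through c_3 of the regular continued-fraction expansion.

Taylor coefficients (read off): a_0 = 35/23, a_1 = 21/2, a_2 = -63/8, a_3 = 63/8.
c0 = a_0 = 35/23. Peel one level at a time: if S = 1 + c*x/S' with S'(0) = 1, then c is the x-coefficient of S and S' = c*x/(S - 1).
S_1 = c0/f = 1 + (-69/10)*x + (10557/200)*x^2 + ...; c1 = -69/10.
S_2 = c1*x/(S_1 - 1) = 1 + (153/20)*x + (-3/16)*x^2 + ...; c2 = 153/20.
S_3 = c2*x/(S_2 - 1) = 1 + (5/204)*x + ...; c3 = 5/204.

The regular C-fraction coefficients are [35/23, -69/10, 153/20, 5/204].


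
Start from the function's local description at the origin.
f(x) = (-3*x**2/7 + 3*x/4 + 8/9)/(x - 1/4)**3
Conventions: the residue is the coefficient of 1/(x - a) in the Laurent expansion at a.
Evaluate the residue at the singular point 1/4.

The residue is -3/7.

At the order-3 pole 1/4 set g(x) = (x - (1/4))^3*f(x) = -3*x**2/7 + 3*x/4 + 8/9.
Order-3 pole: residue = g''(a)/2; g''(1/4) = -6/7, so the residue is -3/7.


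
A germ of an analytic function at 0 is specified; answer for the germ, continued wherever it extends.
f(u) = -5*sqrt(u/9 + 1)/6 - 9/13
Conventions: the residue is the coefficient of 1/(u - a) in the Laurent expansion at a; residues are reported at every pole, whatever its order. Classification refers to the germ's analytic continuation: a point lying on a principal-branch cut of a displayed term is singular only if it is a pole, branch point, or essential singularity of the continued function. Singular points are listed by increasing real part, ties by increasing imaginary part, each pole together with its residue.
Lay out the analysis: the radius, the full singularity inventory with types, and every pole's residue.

Branch term (-5/6)*sqrt(1 - u/(-9)): its argument vanishes at u = -9, a square-root branch point, modulus 9.
The radius of convergence is the smallest modulus among the singular points: 9.

Radius of convergence at 0: 9.
At -9: an algebraic (square-root) branch point.


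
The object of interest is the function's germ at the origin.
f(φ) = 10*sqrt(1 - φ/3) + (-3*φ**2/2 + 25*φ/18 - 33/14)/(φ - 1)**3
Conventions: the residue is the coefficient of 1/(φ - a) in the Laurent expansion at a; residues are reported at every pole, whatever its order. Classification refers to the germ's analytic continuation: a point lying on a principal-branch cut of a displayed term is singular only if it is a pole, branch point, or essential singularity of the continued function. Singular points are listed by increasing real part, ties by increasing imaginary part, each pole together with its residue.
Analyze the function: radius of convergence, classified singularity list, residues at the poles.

Denominator factor (φ - 1)^3: pole of order 3 at 1, modulus 1.
Branch term (10)*sqrt(1 - φ/(3)): its argument vanishes at φ = 3, a square-root branch point, modulus 3.
The radius of convergence is the smallest modulus among the singular points: 1.
The branch term is analytic at 1 and contributes nothing to the residue; only the rational part matters.
At the order-3 pole 1 set g(φ) = (φ - (1))^3*(rational part) = -3*φ**2/2 + 25*φ/18 - 33/14.
Order-3 pole: residue = g''(a)/2; g''(1) = -3, so the residue is -3/2.
List the singular points by increasing real part (a conjugate pair: the negative imaginary part first).

Radius of convergence at 0: 1.
At 1: a pole of order 3; residue -3/2.
At 3: an algebraic (square-root) branch point.


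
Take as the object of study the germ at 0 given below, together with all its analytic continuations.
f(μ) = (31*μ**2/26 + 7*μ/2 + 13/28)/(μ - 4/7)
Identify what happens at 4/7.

The denominator factor μ - 4/7 vanishes at 4/7 and appears to the power 1; the numerator there equals 7271/2548, nonzero, and no other factor vanishes.
Hence a pole whose order is the multiplicity, 1.

The point is a pole of order 1.


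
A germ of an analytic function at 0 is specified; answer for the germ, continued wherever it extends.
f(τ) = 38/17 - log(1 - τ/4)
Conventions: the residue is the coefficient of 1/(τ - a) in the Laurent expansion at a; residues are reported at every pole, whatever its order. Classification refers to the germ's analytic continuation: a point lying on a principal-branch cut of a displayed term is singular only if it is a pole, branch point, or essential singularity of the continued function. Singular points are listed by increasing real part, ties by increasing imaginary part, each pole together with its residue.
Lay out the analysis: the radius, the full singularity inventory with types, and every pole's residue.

Radius of convergence at 0: 4.
At 4: a logarithmic branch point.

Branch term (-1)*log(1 - τ/(4)): its argument vanishes at τ = 4, a logarithmic branch point, modulus 4.
The radius of convergence is the smallest modulus among the singular points: 4.


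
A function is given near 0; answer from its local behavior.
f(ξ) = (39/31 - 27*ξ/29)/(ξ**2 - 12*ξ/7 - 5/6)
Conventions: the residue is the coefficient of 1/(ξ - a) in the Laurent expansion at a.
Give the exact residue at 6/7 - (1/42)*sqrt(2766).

The factor ξ**2 - 12*ξ/7 - 5/6 splits as (ξ - a)(ξ - a') with a = 6/7 - (1/42)*sqrt(2766), a' = 6/7 + (1/42)*sqrt(2766). At the order-1 pole a set g(ξ) = (ξ - a)*f(ξ) = [39/31 - 27*ξ/29] / (ξ - a').
Simple pole: residue = g(a) at a = 6/7 - (1/42)*sqrt(2766), which is -27/58 - (2895/828878)*sqrt(2766).

The residue is -27/58 - (2895/828878)*sqrt(2766).


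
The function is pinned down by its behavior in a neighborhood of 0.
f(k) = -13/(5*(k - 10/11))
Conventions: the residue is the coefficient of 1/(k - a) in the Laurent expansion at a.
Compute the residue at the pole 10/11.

At the order-1 pole 10/11 set g(k) = (k - (10/11))*f(k) = -13/5.
Simple pole: residue = g(a) at a = 10/11, which is -13/5.

The residue is -13/5.


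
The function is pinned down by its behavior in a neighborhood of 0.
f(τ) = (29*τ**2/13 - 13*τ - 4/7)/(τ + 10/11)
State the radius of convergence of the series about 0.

The radius of convergence is 10/11.

Denominator factor (τ + 10/11): pole of order 1 at -10/11, modulus 10/11.
The radius of convergence is the smallest modulus among the singular points: 10/11.


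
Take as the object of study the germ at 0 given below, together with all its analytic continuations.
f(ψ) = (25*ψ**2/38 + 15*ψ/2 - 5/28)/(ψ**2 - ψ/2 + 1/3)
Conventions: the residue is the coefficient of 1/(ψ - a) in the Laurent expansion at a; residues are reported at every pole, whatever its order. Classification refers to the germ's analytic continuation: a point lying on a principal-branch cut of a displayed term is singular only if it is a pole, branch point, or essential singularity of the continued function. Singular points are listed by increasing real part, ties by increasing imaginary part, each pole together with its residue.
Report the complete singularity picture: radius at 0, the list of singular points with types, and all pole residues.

Denominator factor (ψ**2 - ψ/2 + 1/3): discriminant -13/12, complex-conjugate roots (1/4) + ((1/12)*sqrt(39))*i and (1/4) - ((1/12)*sqrt(39))*i; poles of order 1, moduli (1/3)*sqrt(3) and (1/3)*sqrt(3).
The radius of convergence is the smallest modulus among the singular points: (1/3)*sqrt(3).
The factor ψ**2 - ψ/2 + 1/3 splits as (ψ - a)(ψ - a') with a = (1/4) - ((1/12)*sqrt(39))*i, a' = (1/4) + ((1/12)*sqrt(39))*i. At the order-1 pole a set g(ψ) = (ψ - a)*f(ψ) = [25*ψ**2/38 + 15*ψ/2 - 5/28] / (ψ - a').
Simple pole: residue = g(a) at a = (1/4) - ((1/12)*sqrt(39))*i, which is (595/152) + ((9955/41496)*sqrt(39))*i.
The factor ψ**2 - ψ/2 + 1/3 splits as (ψ - a)(ψ - a') with a = (1/4) + ((1/12)*sqrt(39))*i, a' = (1/4) - ((1/12)*sqrt(39))*i. At the order-1 pole a set g(ψ) = (ψ - a)*f(ψ) = [25*ψ**2/38 + 15*ψ/2 - 5/28] / (ψ - a').
Simple pole: residue = g(a) at a = (1/4) + ((1/12)*sqrt(39))*i, which is (595/152) - ((9955/41496)*sqrt(39))*i.
List the singular points by increasing real part (a conjugate pair: the negative imaginary part first).

Radius of convergence at 0: (1/3)*sqrt(3).
At (1/4) - ((1/12)*sqrt(39))*i: a pole of order 1; residue (595/152) + ((9955/41496)*sqrt(39))*i.
At (1/4) + ((1/12)*sqrt(39))*i: a pole of order 1; residue (595/152) - ((9955/41496)*sqrt(39))*i.


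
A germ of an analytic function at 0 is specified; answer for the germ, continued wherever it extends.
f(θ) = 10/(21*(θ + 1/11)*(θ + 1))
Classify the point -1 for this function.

The denominator factor θ + 1 vanishes at -1 and appears to the power 1; the numerator there equals 10/21, nonzero, and no other factor vanishes.
Hence a pole whose order is the multiplicity, 1.

The point is a pole of order 1.


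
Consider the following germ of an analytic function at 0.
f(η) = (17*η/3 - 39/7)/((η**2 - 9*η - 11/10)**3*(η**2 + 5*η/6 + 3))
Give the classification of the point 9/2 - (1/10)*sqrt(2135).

The point is a pole of order 3.

The denominator factor η**2 - 9*η - 11/10 vanishes at 9/2 - (1/10)*sqrt(2135) and appears to the power 3; the numerator there equals 279/14 - (17/30)*sqrt(2135), nonzero, and no other factor vanishes.
Hence a pole whose order is the multiplicity, 3.


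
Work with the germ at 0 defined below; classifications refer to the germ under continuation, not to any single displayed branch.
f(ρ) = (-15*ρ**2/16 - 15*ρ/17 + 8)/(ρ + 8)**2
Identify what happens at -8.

The denominator factor ρ + 8 vanishes at -8 and appears to the power 2; the numerator there equals -764/17, nonzero, and no other factor vanishes.
Hence a pole whose order is the multiplicity, 2.

The point is a pole of order 2.


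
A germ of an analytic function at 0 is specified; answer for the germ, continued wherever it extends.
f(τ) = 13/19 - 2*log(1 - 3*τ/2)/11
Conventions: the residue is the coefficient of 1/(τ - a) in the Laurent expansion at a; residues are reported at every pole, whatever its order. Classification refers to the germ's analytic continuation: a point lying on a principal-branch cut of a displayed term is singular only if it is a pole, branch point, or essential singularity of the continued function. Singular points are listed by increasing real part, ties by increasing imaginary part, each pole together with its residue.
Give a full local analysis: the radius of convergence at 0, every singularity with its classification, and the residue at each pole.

Radius of convergence at 0: 2/3.
At 2/3: a logarithmic branch point.

Branch term (-2/11)*log(1 - τ/(2/3)): its argument vanishes at τ = 2/3, a logarithmic branch point, modulus 2/3.
The radius of convergence is the smallest modulus among the singular points: 2/3.


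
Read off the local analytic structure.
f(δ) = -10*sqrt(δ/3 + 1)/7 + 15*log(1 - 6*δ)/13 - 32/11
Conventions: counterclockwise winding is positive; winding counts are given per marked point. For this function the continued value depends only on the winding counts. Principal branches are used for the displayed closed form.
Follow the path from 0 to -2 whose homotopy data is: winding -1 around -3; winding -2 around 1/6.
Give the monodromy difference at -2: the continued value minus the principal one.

Continued minus principal equals ((20/21)*sqrt(3)) - ((60/13)*pi)*i.

The rational part is single-valued and drops out of the difference; each branch term changes only by its own monodromy.
(15/13)*log(1 - δ/(1/6)): each positive loop around 1/6 adds 2*pi*i to the log, so winding -2 contributes (15/13)*(-2)*2*pi*i = -(60/13)*pi*i.
(-10/7)*sqrt(1 - δ/(-3)): winding -1 is odd, the square root flips sign, contributing -2*(-10/7)*sqrt(1 - (-2)/(-3)) = -2*(-10/7)*sqrt(1/3) = (20/21)*sqrt(3).
Summing the contributions at δ = -2 gives ((20/21)*sqrt(3)) - ((60/13)*pi)*i.


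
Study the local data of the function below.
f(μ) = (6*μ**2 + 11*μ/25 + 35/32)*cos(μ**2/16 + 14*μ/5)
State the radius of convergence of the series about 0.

The factor cos(μ**2/16 + 14*μ/5) is entire and contributes no finite singular point.
The polynomial part has no poles.
No finite singular points: the Taylor series at 0 converges everywhere.

The radius of convergence is infinite.


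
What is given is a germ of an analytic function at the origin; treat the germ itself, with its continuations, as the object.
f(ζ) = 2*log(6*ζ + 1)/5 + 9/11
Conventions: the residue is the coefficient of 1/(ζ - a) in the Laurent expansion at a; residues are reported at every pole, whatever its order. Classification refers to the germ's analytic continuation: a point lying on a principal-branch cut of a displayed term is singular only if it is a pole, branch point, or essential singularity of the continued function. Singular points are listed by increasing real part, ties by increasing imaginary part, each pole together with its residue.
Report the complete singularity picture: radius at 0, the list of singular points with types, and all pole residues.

Radius of convergence at 0: 1/6.
At -1/6: a logarithmic branch point.

Branch term (2/5)*log(1 - ζ/(-1/6)): its argument vanishes at ζ = -1/6, a logarithmic branch point, modulus 1/6.
The radius of convergence is the smallest modulus among the singular points: 1/6.


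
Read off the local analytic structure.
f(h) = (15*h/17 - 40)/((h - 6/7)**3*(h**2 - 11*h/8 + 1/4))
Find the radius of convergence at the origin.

Denominator factor (h**2 - 11*h/8 + 1/4): discriminant 57/64, real irrational roots 11/16 + (1/16)*sqrt(57) and 11/16 - (1/16)*sqrt(57); poles of order 1, moduli 11/16 + (1/16)*sqrt(57) and 11/16 - (1/16)*sqrt(57).
Denominator factor (h - 6/7)^3: pole of order 3 at 6/7, modulus 6/7.
The radius of convergence is the smallest modulus among the singular points: 11/16 - (1/16)*sqrt(57).

The radius of convergence is 11/16 - (1/16)*sqrt(57).


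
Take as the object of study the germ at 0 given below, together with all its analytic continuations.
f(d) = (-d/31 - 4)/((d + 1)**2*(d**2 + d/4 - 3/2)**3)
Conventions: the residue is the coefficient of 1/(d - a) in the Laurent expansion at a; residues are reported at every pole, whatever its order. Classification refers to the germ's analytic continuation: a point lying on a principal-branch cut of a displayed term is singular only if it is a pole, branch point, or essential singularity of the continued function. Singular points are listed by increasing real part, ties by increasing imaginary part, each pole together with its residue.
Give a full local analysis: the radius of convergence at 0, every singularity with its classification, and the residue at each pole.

Radius of convergence at 0: 1.
At -1/8 - (1/8)*sqrt(97): a pole of order 3; residue 27520/837 + (2563484800/763907301)*sqrt(97).
At -1: a pole of order 2; residue -55040/837.
At -1/8 + (1/8)*sqrt(97): a pole of order 3; residue 27520/837 - (2563484800/763907301)*sqrt(97).


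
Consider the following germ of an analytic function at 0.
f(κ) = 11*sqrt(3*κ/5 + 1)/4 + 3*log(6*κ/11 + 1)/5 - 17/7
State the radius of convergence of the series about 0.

The radius of convergence is 5/3.

Branch term (3/5)*log(1 - κ/(-11/6)): its argument vanishes at κ = -11/6, a logarithmic branch point, modulus 11/6.
Branch term (11/4)*sqrt(1 - κ/(-5/3)): its argument vanishes at κ = -5/3, a square-root branch point, modulus 5/3.
The radius of convergence is the smallest modulus among the singular points: 5/3.


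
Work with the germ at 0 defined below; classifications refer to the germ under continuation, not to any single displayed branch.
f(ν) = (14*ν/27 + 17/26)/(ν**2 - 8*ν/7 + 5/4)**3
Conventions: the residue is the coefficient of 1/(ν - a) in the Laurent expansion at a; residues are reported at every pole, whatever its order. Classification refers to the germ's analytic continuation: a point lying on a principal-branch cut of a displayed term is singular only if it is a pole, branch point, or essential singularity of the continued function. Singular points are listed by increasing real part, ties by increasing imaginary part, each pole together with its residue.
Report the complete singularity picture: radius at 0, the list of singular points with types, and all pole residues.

Denominator factor (ν**2 - 8*ν/7 + 5/4)^3: discriminant -181/49, complex-conjugate roots (4/7) + ((1/14)*sqrt(181))*i and (4/7) - ((1/14)*sqrt(181))*i; poles of order 3, moduli (1/2)*sqrt(5) and (1/2)*sqrt(5).
The radius of convergence is the smallest modulus among the singular points: (1/2)*sqrt(5).
The factor ν**2 - 8*ν/7 + 5/4 splits as (ν - a)(ν - a') with a = (4/7) - ((1/14)*sqrt(181))*i, a' = (4/7) + ((1/14)*sqrt(181))*i. At the order-3 pole a set g(ν) = (ν - a)^3*f(ν) = [14*ν/27 + 17/26] / (ν - a')^3.
Order-3 pole: residue = g''(a)/2; g''((4/7) - ((1/14)*sqrt(181))*i) = ((22420538/693779697)*sqrt(181))*i, so the residue is ((11210269/693779697)*sqrt(181))*i.
The factor ν**2 - 8*ν/7 + 5/4 splits as (ν - a)(ν - a') with a = (4/7) + ((1/14)*sqrt(181))*i, a' = (4/7) - ((1/14)*sqrt(181))*i. At the order-3 pole a set g(ν) = (ν - a)^3*f(ν) = [14*ν/27 + 17/26] / (ν - a')^3.
Order-3 pole: residue = g''(a)/2; g''((4/7) + ((1/14)*sqrt(181))*i) = -((22420538/693779697)*sqrt(181))*i, so the residue is -((11210269/693779697)*sqrt(181))*i.
List the singular points by increasing real part (a conjugate pair: the negative imaginary part first).

Radius of convergence at 0: (1/2)*sqrt(5).
At (4/7) - ((1/14)*sqrt(181))*i: a pole of order 3; residue ((11210269/693779697)*sqrt(181))*i.
At (4/7) + ((1/14)*sqrt(181))*i: a pole of order 3; residue -((11210269/693779697)*sqrt(181))*i.


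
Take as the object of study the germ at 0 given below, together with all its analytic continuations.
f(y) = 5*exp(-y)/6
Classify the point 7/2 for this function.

There is no denominator, hence no pole anywhere.
The factor exp(-y) is entire.
So the germ continues analytically to 7/2.

The point is a regular point.


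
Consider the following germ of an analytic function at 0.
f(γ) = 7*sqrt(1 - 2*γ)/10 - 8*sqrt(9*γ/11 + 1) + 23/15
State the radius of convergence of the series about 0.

Branch term (-8)*sqrt(1 - γ/(-11/9)): its argument vanishes at γ = -11/9, a square-root branch point, modulus 11/9.
Branch term (7/10)*sqrt(1 - γ/(1/2)): its argument vanishes at γ = 1/2, a square-root branch point, modulus 1/2.
The radius of convergence is the smallest modulus among the singular points: 1/2.

The radius of convergence is 1/2.


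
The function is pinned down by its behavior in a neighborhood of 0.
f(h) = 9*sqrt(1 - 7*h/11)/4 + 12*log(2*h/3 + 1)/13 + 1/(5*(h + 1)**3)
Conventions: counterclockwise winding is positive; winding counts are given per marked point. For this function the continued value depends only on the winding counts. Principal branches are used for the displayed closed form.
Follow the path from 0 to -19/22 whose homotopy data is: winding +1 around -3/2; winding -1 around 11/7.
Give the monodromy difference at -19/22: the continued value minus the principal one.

Continued minus principal equals (-(45/44)*sqrt(30)) + ((24/13)*pi)*i.

The rational part is single-valued and drops out of the difference; each branch term changes only by its own monodromy.
(9/4)*sqrt(1 - h/(11/7)): winding -1 is odd, the square root flips sign, contributing -2*(9/4)*sqrt(1 - (-19/22)/(11/7)) = -2*(9/4)*sqrt(375/242) = -(45/44)*sqrt(30).
(12/13)*log(1 - h/(-3/2)): each positive loop around -3/2 adds 2*pi*i to the log, so winding +1 contributes (12/13)*(1)*2*pi*i = (24/13)*pi*i.
Summing the contributions at h = -19/22 gives (-(45/44)*sqrt(30)) + ((24/13)*pi)*i.


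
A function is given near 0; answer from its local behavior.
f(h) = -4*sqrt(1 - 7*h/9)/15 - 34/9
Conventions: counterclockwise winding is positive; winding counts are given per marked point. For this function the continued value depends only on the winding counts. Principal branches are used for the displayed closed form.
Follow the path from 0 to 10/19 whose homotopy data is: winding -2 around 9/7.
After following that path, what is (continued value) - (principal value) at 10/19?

The rational part is single-valued and drops out of the difference; each branch term changes only by its own monodromy.
(-4/15)*sqrt(1 - h/(9/7)): winding -2 is even, the square root returns to the same sheet, contribution 0.
Summing the contributions at h = 10/19 gives 0.

Continued minus principal equals 0.


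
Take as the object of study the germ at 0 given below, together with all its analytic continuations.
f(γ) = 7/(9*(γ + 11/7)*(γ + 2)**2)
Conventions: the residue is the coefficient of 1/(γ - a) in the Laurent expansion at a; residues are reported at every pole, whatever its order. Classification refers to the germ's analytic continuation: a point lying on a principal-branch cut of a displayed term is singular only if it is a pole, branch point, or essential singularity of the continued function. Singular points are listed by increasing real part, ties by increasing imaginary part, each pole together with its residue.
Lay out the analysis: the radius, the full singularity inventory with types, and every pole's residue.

Radius of convergence at 0: 11/7.
At -2: a pole of order 2; residue -343/81.
At -11/7: a pole of order 1; residue 343/81.

Denominator factor (γ + 11/7): pole of order 1 at -11/7, modulus 11/7.
Denominator factor (γ + 2)^2: pole of order 2 at -2, modulus 2.
The radius of convergence is the smallest modulus among the singular points: 11/7.
At the order-2 pole -2 set g(γ) = (γ - (-2))^2*f(γ) = 7/(9*(γ + 11/7)).
Order-2 pole: residue = g'(a); g'(-2) = -343/81, so the residue is -343/81.
At the order-1 pole -11/7 set g(γ) = (γ - (-11/7))*f(γ) = 7/(9*(γ + 2)**2).
Simple pole: residue = g(a) at a = -11/7, which is 343/81.
List the singular points by increasing real part (a conjugate pair: the negative imaginary part first).


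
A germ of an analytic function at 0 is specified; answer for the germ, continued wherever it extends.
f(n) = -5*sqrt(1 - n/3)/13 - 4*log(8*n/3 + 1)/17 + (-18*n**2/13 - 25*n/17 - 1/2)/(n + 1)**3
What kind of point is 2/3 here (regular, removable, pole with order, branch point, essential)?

The point is a regular point.

Denominator factors: n + 1 = 5/3 at n = 2/3 — none vanishes.
Branch term sqrt(1 - n/(3)): argument at 2/3 is 7/9, nonzero, so 2/3 is not its branch point (a point on a principal cut is still regular for the continued germ).
Branch term log(1 - n/(-3/8)): argument at 2/3 is 25/9, nonzero, so 2/3 is not its branch point (a point on a principal cut is still regular for the continued germ).
So the germ continues analytically to 2/3.


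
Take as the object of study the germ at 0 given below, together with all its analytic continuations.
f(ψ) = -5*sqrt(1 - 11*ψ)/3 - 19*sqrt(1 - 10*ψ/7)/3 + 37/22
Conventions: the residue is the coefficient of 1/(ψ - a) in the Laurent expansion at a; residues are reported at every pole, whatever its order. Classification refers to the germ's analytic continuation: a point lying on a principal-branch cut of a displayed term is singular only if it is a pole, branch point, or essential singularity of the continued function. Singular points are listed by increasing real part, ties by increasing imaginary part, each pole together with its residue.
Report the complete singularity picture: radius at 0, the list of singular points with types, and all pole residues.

Branch term (-5/3)*sqrt(1 - ψ/(1/11)): its argument vanishes at ψ = 1/11, a square-root branch point, modulus 1/11.
Branch term (-19/3)*sqrt(1 - ψ/(7/10)): its argument vanishes at ψ = 7/10, a square-root branch point, modulus 7/10.
The radius of convergence is the smallest modulus among the singular points: 1/11.
List the singular points by increasing real part (a conjugate pair: the negative imaginary part first).

Radius of convergence at 0: 1/11.
At 1/11: an algebraic (square-root) branch point.
At 7/10: an algebraic (square-root) branch point.


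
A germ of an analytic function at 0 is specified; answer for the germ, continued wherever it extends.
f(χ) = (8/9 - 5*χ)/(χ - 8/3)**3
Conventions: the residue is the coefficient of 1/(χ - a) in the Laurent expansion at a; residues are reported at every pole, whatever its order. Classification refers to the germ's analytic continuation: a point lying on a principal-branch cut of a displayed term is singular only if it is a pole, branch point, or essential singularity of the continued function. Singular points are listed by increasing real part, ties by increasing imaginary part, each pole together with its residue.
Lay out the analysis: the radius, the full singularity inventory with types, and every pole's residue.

Denominator factor (χ - 8/3)^3: pole of order 3 at 8/3, modulus 8/3.
The radius of convergence is the smallest modulus among the singular points: 8/3.
At the order-3 pole 8/3 set g(χ) = (χ - (8/3))^3*f(χ) = 8/9 - 5*χ.
Order-3 pole: residue = g''(a)/2; g''(8/3) = 0, so the residue is 0.

Radius of convergence at 0: 8/3.
At 8/3: a pole of order 3; residue 0.


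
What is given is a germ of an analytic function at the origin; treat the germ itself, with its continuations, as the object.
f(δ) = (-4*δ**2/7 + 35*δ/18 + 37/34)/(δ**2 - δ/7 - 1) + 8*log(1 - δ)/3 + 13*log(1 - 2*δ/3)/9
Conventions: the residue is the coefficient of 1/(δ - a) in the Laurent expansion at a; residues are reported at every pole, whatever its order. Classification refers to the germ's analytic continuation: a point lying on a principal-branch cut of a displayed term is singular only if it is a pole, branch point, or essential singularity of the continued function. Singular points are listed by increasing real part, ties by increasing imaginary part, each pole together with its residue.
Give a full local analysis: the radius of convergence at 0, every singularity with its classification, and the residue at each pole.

Denominator factor (δ**2 - δ/7 - 1): discriminant 197/49, real irrational roots 1/14 + (1/14)*sqrt(197) and 1/14 - (1/14)*sqrt(197); poles of order 1, moduli 1/14 + (1/14)*sqrt(197) and -1/14 + (1/14)*sqrt(197).
Branch term (13/9)*log(1 - δ/(3/2)): its argument vanishes at δ = 3/2, a logarithmic branch point, modulus 3/2.
Branch term (8/3)*log(1 - δ/(1)): its argument vanishes at δ = 1, a logarithmic branch point, modulus 1.
The radius of convergence is the smallest modulus among the singular points: -1/14 + (1/14)*sqrt(197).
The branch terms are analytic at 1/14 - (1/14)*sqrt(197) and contribute nothing to the residue; only the rational part matters.
The factor δ**2 - δ/7 - 1 splits as (δ - a)(δ - a') with a = 1/14 - (1/14)*sqrt(197), a' = 1/14 + (1/14)*sqrt(197). At the order-1 pole a set g(δ) = (δ - a)*(rational part) = [-4*δ**2/7 + 35*δ/18 + 37/34] / (δ - a').
Simple pole: residue = g(a) at a = 1/14 - (1/14)*sqrt(197), which is 1643/1764 - (136417/5907636)*sqrt(197).
The branch terms are analytic at 1/14 + (1/14)*sqrt(197) and contribute nothing to the residue; only the rational part matters.
The factor δ**2 - δ/7 - 1 splits as (δ - a)(δ - a') with a = 1/14 + (1/14)*sqrt(197), a' = 1/14 - (1/14)*sqrt(197). At the order-1 pole a set g(δ) = (δ - a)*(rational part) = [-4*δ**2/7 + 35*δ/18 + 37/34] / (δ - a').
Simple pole: residue = g(a) at a = 1/14 + (1/14)*sqrt(197), which is 1643/1764 + (136417/5907636)*sqrt(197).
List the singular points by increasing real part (a conjugate pair: the negative imaginary part first).

Radius of convergence at 0: -1/14 + (1/14)*sqrt(197).
At 1/14 - (1/14)*sqrt(197): a pole of order 1; residue 1643/1764 - (136417/5907636)*sqrt(197).
At 1: a logarithmic branch point.
At 1/14 + (1/14)*sqrt(197): a pole of order 1; residue 1643/1764 + (136417/5907636)*sqrt(197).
At 3/2: a logarithmic branch point.


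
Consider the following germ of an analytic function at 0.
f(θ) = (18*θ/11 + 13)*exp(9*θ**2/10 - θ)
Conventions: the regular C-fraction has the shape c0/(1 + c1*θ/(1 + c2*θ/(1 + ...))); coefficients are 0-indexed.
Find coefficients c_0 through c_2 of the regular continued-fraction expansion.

Taylor coefficients (expand at 0): a_0 = 13, a_1 = -125/11, a_2 = 911/55.
c0 = a_0 = 13. Peel one level at a time: if S = 1 + c*θ/S' with S'(0) = 1, then c is the θ-coefficient of S and S' = c*θ/(S - 1).
S_1 = c0/f = 1 + (125/143)*θ + (-52148/102245)*θ^2 + ...; c1 = 125/143.
S_2 = c1*θ/(S_1 - 1) = 1 + (52148/89375)*θ + ...; c2 = 52148/89375.

The regular C-fraction coefficients are [13, 125/143, 52148/89375].


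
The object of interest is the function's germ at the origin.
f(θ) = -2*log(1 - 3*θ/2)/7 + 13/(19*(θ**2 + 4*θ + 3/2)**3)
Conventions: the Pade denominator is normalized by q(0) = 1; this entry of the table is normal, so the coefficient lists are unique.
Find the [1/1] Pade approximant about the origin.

The Pade approximant has numerator coefficients [104/513, 2419051/9232461]; denominator coefficients [1, 73823/10284].

Taylor coefficients needed (expand at 0): a_0 = 104/513, a_1 = -4285/3591, a_2 = 369115/43092.
Write the denominator as Q(θ) = 1 + q1*θ. Requiring Q*f - P = O(θ^3) with deg P <= 1 kills the coefficients of θ^2..θ^2 in Q*f:
  θ^2: a_2 + q1*a_1 = 0, i.e. 369115/43092 + (-4285/3591)*q1 = 0.
Solving this linear system: q1 = 73823/10284.
The numerator is Q*f truncated at degree 1: P0 = a_0 = 104/513; P1 = a_1 + q1*a_0 = 2419051/9232461.


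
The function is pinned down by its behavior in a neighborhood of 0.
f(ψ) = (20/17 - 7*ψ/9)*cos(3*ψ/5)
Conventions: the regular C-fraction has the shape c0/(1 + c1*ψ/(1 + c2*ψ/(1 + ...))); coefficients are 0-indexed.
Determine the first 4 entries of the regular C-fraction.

Taylor coefficients (expand at 0): a_0 = 20/17, a_1 = -7/9, a_2 = -18/85, a_3 = 7/50.
c0 = a_0 = 20/17. Peel one level at a time: if S = 1 + c*ψ/S' with S'(0) = 1, then c is the ψ-coefficient of S and S' = c*ψ/(S - 1).
S_1 = c0/f = 1 + (119/180)*ψ + (19993/32400)*ψ^2 + ...; c1 = 119/180.
S_2 = c1*ψ/(S_1 - 1) = 1 + (-19993/21420)*ψ + (179937/708050)*ψ^2 + ...; c2 = -19993/21420.
S_3 = c2*ψ/(S_2 - 1) = 1 + (162/595)*ψ + ...; c3 = 162/595.

The regular C-fraction coefficients are [20/17, 119/180, -19993/21420, 162/595].


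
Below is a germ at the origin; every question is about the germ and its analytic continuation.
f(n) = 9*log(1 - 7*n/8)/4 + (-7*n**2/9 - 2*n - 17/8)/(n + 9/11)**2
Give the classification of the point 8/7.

The term (9/4)*log(1 - n/(8/7)) has argument 1 - 8/7/(8/7) = 0 at 8/7: a logarithmic (infinitely-sheeted) branch point; the remaining terms are analytic or single-valued there.

The point is a logarithmic branch point.


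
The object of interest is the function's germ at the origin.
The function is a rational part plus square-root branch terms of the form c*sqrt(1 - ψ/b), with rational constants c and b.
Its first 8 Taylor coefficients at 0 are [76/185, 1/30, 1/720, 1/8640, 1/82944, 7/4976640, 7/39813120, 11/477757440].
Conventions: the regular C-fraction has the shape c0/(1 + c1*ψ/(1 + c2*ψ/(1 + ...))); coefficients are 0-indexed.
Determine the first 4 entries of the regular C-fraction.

Taylor coefficients (read off): a_0 = 76/185, a_1 = 1/30, a_2 = 1/720, a_3 = 1/8640.
c0 = a_0 = 76/185. Peel one level at a time: if S = 1 + c*ψ/S' with S'(0) = 1, then c is the ψ-coefficient of S and S' = c*ψ/(S - 1).
S_1 = c0/f = 1 + (-37/456)*ψ + (37/11552)*ψ^2 + ...; c1 = -37/456.
S_2 = c1*ψ/(S_1 - 1) = 1 + (3/76)*ψ + (-1/576)*ψ^2 + ...; c2 = 3/76.
S_3 = c2*ψ/(S_2 - 1) = 1 + (19/432)*ψ + ...; c3 = 19/432.

The regular C-fraction coefficients are [76/185, -37/456, 3/76, 19/432].


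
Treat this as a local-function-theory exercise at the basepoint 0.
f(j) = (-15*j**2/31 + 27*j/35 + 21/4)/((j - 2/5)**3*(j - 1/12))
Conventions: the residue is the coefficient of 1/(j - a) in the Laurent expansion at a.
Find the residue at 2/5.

At the order-3 pole 2/5 set g(j) = (j - (2/5))^3*f(j) = (-15*j**2/31 + 27*j/35 + 21/4)/(j - 1/12).
Order-3 pole: residue = g''(a)/2; g''(2/5) = 497867400/1488403, so the residue is 248933700/1488403.

The residue is 248933700/1488403.


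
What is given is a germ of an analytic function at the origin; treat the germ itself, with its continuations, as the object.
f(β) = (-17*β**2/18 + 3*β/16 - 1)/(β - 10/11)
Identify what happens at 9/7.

The point is a regular point.

Denominator factors: β - 10/11 = 29/77 at β = 9/7 — none vanishes.
So the germ continues analytically to 9/7.


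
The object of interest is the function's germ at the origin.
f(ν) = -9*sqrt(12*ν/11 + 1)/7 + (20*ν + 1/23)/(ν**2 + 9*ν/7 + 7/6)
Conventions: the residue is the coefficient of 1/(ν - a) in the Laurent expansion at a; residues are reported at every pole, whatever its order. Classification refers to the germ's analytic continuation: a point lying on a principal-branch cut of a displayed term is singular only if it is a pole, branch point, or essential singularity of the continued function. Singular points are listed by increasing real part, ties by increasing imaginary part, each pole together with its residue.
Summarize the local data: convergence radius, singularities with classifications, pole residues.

Denominator factor (ν**2 + 9*ν/7 + 7/6): discriminant -443/147, complex-conjugate roots (-9/14) + ((1/42)*sqrt(1329))*i and (-9/14) - ((1/42)*sqrt(1329))*i; poles of order 1, moduli (1/6)*sqrt(42) and (1/6)*sqrt(42).
Branch term (-9/7)*sqrt(1 - ν/(-11/12)): its argument vanishes at ν = -11/12, a square-root branch point, modulus 11/12.
The radius of convergence is the smallest modulus among the singular points: 11/12.
The branch term is analytic at (-9/14) - ((1/42)*sqrt(1329))*i and contributes nothing to the residue; only the rational part matters.
The factor ν**2 + 9*ν/7 + 7/6 splits as (ν - a)(ν - a') with a = (-9/14) - ((1/42)*sqrt(1329))*i, a' = (-9/14) + ((1/42)*sqrt(1329))*i. At the order-1 pole a set g(ν) = (ν - a)*(rational part) = [20*ν + 1/23] / (ν - a').
Simple pole: residue = g(a) at a = (-9/14) - ((1/42)*sqrt(1329))*i, which is (10) - ((2063/10189)*sqrt(1329))*i.
The branch term is analytic at (-9/14) + ((1/42)*sqrt(1329))*i and contributes nothing to the residue; only the rational part matters.
The factor ν**2 + 9*ν/7 + 7/6 splits as (ν - a)(ν - a') with a = (-9/14) + ((1/42)*sqrt(1329))*i, a' = (-9/14) - ((1/42)*sqrt(1329))*i. At the order-1 pole a set g(ν) = (ν - a)*(rational part) = [20*ν + 1/23] / (ν - a').
Simple pole: residue = g(a) at a = (-9/14) + ((1/42)*sqrt(1329))*i, which is (10) + ((2063/10189)*sqrt(1329))*i.
List the singular points by increasing real part (a conjugate pair: the negative imaginary part first).

Radius of convergence at 0: 11/12.
At -11/12: an algebraic (square-root) branch point.
At (-9/14) - ((1/42)*sqrt(1329))*i: a pole of order 1; residue (10) - ((2063/10189)*sqrt(1329))*i.
At (-9/14) + ((1/42)*sqrt(1329))*i: a pole of order 1; residue (10) + ((2063/10189)*sqrt(1329))*i.


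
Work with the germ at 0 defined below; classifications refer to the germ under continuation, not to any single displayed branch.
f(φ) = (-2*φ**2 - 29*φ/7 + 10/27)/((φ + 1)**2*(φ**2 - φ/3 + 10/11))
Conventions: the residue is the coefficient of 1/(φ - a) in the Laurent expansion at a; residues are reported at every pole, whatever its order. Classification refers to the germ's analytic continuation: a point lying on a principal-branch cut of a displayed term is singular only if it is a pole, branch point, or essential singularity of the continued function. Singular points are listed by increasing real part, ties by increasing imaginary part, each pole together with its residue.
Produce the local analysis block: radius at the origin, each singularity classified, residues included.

Radius of convergence at 0: (1/11)*sqrt(110).
At -1: a pole of order 2; residue 380347/344988.
At (1/6) - ((1/66)*sqrt(3839))*i: a pole of order 1; residue (-380347/689976) - ((3797327/240801624)*sqrt(3839))*i.
At (1/6) + ((1/66)*sqrt(3839))*i: a pole of order 1; residue (-380347/689976) + ((3797327/240801624)*sqrt(3839))*i.


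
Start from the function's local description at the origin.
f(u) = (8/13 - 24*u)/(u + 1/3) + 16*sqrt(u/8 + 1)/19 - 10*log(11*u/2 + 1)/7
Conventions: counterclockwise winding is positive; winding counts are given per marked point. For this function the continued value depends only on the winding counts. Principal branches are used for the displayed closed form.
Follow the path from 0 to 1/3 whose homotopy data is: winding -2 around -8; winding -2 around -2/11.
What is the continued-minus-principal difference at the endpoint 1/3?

The rational part is single-valued and drops out of the difference; each branch term changes only by its own monodromy.
(-10/7)*log(1 - u/(-2/11)): each positive loop around -2/11 adds 2*pi*i to the log, so winding -2 contributes (-10/7)*(-2)*2*pi*i = (40/7)*pi*i.
(16/19)*sqrt(1 - u/(-8)): winding -2 is even, the square root returns to the same sheet, contribution 0.
Summing the contributions at u = 1/3 gives (40/7)*pi*i.

Continued minus principal equals (40/7)*pi*i.


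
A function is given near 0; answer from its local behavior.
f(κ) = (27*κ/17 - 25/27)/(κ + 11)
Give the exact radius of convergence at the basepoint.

Denominator factor (κ + 11): pole of order 1 at -11, modulus 11.
The radius of convergence is the smallest modulus among the singular points: 11.

The radius of convergence is 11.


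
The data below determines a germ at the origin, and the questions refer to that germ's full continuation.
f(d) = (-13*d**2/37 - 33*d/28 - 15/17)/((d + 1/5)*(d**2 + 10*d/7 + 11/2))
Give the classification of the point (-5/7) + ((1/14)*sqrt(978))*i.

The point is a pole of order 1.

The denominator factor d**2 + 10*d/7 + 11/2 vanishes at (-5/7) + ((1/14)*sqrt(978))*i and appears to the power 1; the numerator there equals (189043/123284) - ((701/14504)*sqrt(978))*i, nonzero, and no other factor vanishes.
Hence a pole whose order is the multiplicity, 1.


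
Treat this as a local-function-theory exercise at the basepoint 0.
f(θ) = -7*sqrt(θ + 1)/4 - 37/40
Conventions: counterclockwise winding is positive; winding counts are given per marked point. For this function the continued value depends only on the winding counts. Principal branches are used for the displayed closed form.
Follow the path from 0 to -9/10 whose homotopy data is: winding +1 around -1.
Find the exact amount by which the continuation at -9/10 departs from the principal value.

Continued minus principal equals (7/20)*sqrt(10).

The rational part is single-valued and drops out of the difference; each branch term changes only by its own monodromy.
(-7/4)*sqrt(1 - θ/(-1)): winding +1 is odd, the square root flips sign, contributing -2*(-7/4)*sqrt(1 - (-9/10)/(-1)) = -2*(-7/4)*sqrt(1/10) = (7/20)*sqrt(10).
Summing the contributions at θ = -9/10 gives (7/20)*sqrt(10).
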